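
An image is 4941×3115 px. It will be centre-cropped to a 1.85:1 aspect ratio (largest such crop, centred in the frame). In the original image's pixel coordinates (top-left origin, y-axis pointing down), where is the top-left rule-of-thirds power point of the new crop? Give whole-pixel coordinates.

(1647, 1112)

4941/3115 < 1.85/1, so the 1.85:1 crop keeps the full width 4941 and trims height to 4941 × 1/1.85 = 2670.81 px.
Top offset = (3115 − 2670.81)/2 = 222.09 px; left offset = 0.
Top-left is one-third across and one-third down within the crop:
x = 0.00 + 1 × 4941.00/3 ≈ 1647; y = 222.09 + 1 × 2670.81/3 ≈ 1112.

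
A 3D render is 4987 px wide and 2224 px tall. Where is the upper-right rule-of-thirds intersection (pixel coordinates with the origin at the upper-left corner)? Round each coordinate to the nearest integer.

(3325, 741)

The upper-right point sits two-thirds of the way across and one-third of the way down.
x = 2 × 4987/3 ≈ 3325; y = 1 × 2224/3 ≈ 741.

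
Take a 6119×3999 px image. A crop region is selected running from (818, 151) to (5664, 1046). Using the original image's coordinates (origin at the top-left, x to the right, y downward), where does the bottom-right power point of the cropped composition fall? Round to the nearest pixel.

(4049, 748)

Crop width = 5664 − 818 = 4846 px; one third is 1615.33 px.
Crop height = 1046 − 151 = 895 px; one third is 298.33 px.
The bottom-right point is two-thirds across and two-thirds down within the crop:
x = 818 + 2 × 1615.33 ≈ 4049; y = 151 + 2 × 298.33 ≈ 748.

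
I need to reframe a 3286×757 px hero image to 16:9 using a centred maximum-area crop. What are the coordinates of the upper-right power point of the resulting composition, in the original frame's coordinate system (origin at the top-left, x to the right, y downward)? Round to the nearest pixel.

3286/757 > 16/9, so the 16:9 crop keeps the full height 757 and trims width to 757 × 16/9 = 1345.78 px.
Left offset = (3286 − 1345.78)/2 = 970.11 px; top offset = 0.
Upper-right is two-thirds across and one-third down within the crop:
x = 970.11 + 2 × 1345.78/3 ≈ 1867; y = 0.00 + 1 × 757.00/3 ≈ 252.

x = 1867 px, y = 252 px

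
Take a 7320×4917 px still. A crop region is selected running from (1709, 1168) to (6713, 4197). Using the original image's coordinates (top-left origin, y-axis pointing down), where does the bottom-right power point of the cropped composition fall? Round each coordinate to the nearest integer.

Crop width = 6713 − 1709 = 5004 px; one third is 1668.00 px.
Crop height = 4197 − 1168 = 3029 px; one third is 1009.67 px.
The bottom-right point is two-thirds across and two-thirds down within the crop:
x = 1709 + 2 × 1668.00 ≈ 5045; y = 1168 + 2 × 1009.67 ≈ 3187.

(5045, 3187)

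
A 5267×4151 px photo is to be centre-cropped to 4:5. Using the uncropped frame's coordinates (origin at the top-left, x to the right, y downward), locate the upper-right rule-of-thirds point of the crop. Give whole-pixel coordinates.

x = 3187 px, y = 1384 px

5267/4151 > 4/5, so the 4:5 crop keeps the full height 4151 and trims width to 4151 × 4/5 = 3320.80 px.
Left offset = (5267 − 3320.80)/2 = 973.10 px; top offset = 0.
Upper-right is two-thirds across and one-third down within the crop:
x = 973.10 + 2 × 3320.80/3 ≈ 3187; y = 0.00 + 1 × 4151.00/3 ≈ 1384.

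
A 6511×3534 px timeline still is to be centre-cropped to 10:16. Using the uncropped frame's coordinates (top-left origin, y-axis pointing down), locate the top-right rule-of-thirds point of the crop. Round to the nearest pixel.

x = 3624 px, y = 1178 px

6511/3534 > 10/16, so the 10:16 crop keeps the full height 3534 and trims width to 3534 × 10/16 = 2208.75 px.
Left offset = (6511 − 2208.75)/2 = 2151.12 px; top offset = 0.
Top-right is two-thirds across and one-third down within the crop:
x = 2151.12 + 2 × 2208.75/3 ≈ 3624; y = 0.00 + 1 × 3534.00/3 ≈ 1178.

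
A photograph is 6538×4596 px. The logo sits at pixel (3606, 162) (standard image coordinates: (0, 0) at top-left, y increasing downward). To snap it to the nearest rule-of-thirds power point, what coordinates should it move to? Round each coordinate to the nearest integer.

Third lines: x ∈ {2179, 4359}, y ∈ {1532, 3064}.
3606 is closer to x = 4359; 162 is closer to y = 1532.
So the nearest intersection is the upper-right power point.

x = 4359 px, y = 1532 px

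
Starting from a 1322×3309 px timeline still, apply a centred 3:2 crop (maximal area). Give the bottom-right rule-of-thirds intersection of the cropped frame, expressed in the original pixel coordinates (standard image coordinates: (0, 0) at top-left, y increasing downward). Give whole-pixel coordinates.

(881, 1801)

1322/3309 < 3/2, so the 3:2 crop keeps the full width 1322 and trims height to 1322 × 2/3 = 881.33 px.
Top offset = (3309 − 881.33)/2 = 1213.83 px; left offset = 0.
Bottom-right is two-thirds across and two-thirds down within the crop:
x = 0.00 + 2 × 1322.00/3 ≈ 881; y = 1213.83 + 2 × 881.33/3 ≈ 1801.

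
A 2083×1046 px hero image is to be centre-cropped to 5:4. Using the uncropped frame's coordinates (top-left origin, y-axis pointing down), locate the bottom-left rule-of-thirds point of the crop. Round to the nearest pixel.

(824, 697)

2083/1046 > 5/4, so the 5:4 crop keeps the full height 1046 and trims width to 1046 × 5/4 = 1307.50 px.
Left offset = (2083 − 1307.50)/2 = 387.75 px; top offset = 0.
Bottom-left is one-third across and two-thirds down within the crop:
x = 387.75 + 1 × 1307.50/3 ≈ 824; y = 0.00 + 2 × 1046.00/3 ≈ 697.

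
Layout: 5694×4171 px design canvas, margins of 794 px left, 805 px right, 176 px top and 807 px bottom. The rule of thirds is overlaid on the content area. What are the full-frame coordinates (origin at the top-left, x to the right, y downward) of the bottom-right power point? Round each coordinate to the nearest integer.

Content width = 5694 − 794 − 805 = 4095 px; content height = 4171 − 176 − 807 = 3188 px.
Bottom-right is two-thirds across and two-thirds down within the content area.
x = 794 + 2 × 4095/3 = 794 + 2730.00 ≈ 3524
y = 176 + 2 × 3188/3 = 176 + 2125.33 ≈ 2301

x = 3524 px, y = 2301 px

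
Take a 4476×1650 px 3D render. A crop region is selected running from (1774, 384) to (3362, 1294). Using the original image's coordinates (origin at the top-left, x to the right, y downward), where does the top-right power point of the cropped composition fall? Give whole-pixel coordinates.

Crop width = 3362 − 1774 = 1588 px; one third is 529.33 px.
Crop height = 1294 − 384 = 910 px; one third is 303.33 px.
The top-right point is two-thirds across and one-third down within the crop:
x = 1774 + 2 × 529.33 ≈ 2833; y = 384 + 1 × 303.33 ≈ 687.

(2833, 687)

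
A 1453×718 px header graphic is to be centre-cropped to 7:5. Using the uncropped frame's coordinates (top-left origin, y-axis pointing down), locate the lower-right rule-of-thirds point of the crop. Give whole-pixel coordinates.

1453/718 > 7/5, so the 7:5 crop keeps the full height 718 and trims width to 718 × 7/5 = 1005.20 px.
Left offset = (1453 − 1005.20)/2 = 223.90 px; top offset = 0.
Lower-right is two-thirds across and two-thirds down within the crop:
x = 223.90 + 2 × 1005.20/3 ≈ 894; y = 0.00 + 2 × 718.00/3 ≈ 479.

x = 894 px, y = 479 px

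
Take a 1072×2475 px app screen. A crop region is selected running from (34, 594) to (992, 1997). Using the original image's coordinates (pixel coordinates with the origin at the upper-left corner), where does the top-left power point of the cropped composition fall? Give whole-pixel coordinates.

x = 353 px, y = 1062 px

Crop width = 992 − 34 = 958 px; one third is 319.33 px.
Crop height = 1997 − 594 = 1403 px; one third is 467.67 px.
The top-left point is one-third across and one-third down within the crop:
x = 34 + 1 × 319.33 ≈ 353; y = 594 + 1 × 467.67 ≈ 1062.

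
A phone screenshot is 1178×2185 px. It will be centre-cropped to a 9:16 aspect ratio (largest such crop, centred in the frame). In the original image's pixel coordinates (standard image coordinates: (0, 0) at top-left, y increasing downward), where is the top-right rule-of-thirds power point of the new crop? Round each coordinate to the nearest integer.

x = 785 px, y = 743 px

1178/2185 < 9/16, so the 9:16 crop keeps the full width 1178 and trims height to 1178 × 16/9 = 2094.22 px.
Top offset = (2185 − 2094.22)/2 = 45.39 px; left offset = 0.
Top-right is two-thirds across and one-third down within the crop:
x = 0.00 + 2 × 1178.00/3 ≈ 785; y = 45.39 + 1 × 2094.22/3 ≈ 743.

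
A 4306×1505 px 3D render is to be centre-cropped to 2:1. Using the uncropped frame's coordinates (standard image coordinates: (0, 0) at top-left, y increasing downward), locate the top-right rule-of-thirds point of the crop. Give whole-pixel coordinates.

4306/1505 > 2/1, so the 2:1 crop keeps the full height 1505 and trims width to 1505 × 2/1 = 3010.00 px.
Left offset = (4306 − 3010.00)/2 = 648.00 px; top offset = 0.
Top-right is two-thirds across and one-third down within the crop:
x = 648.00 + 2 × 3010.00/3 ≈ 2655; y = 0.00 + 1 × 1505.00/3 ≈ 502.

x = 2655 px, y = 502 px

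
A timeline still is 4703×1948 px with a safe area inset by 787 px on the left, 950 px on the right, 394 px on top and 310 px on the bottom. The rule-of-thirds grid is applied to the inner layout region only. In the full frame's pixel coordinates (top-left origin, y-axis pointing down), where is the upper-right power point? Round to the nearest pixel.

(2764, 809)

Content width = 4703 − 787 − 950 = 2966 px; content height = 1948 − 394 − 310 = 1244 px.
Upper-right is two-thirds across and one-third down within the inner layout region.
x = 787 + 2 × 2966/3 = 787 + 1977.33 ≈ 2764
y = 394 + 1 × 1244/3 = 394 + 414.67 ≈ 809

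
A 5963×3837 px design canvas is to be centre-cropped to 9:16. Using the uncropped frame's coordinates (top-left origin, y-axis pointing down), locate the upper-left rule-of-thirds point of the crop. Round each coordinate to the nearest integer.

5963/3837 > 9/16, so the 9:16 crop keeps the full height 3837 and trims width to 3837 × 9/16 = 2158.31 px.
Left offset = (5963 − 2158.31)/2 = 1902.34 px; top offset = 0.
Upper-left is one-third across and one-third down within the crop:
x = 1902.34 + 1 × 2158.31/3 ≈ 2622; y = 0.00 + 1 × 3837.00/3 ≈ 1279.

x = 2622 px, y = 1279 px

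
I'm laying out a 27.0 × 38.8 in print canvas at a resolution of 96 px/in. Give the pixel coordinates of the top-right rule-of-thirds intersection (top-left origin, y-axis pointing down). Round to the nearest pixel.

x = 1728 px, y = 1242 px

In pixels the canvas is 27.0 × 96 = 2592 wide and 38.8 × 96 = 3724.8 tall.
The top-right point is two-thirds across and one-third down:
x = 2 × 2592/3 ≈ 1728; y = 1 × 3724.8/3 ≈ 1242.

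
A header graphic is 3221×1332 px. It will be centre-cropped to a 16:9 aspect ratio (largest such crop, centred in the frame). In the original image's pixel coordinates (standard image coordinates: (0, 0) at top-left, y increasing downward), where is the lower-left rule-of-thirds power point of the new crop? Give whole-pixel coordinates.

3221/1332 > 16/9, so the 16:9 crop keeps the full height 1332 and trims width to 1332 × 16/9 = 2368.00 px.
Left offset = (3221 − 2368.00)/2 = 426.50 px; top offset = 0.
Lower-left is one-third across and two-thirds down within the crop:
x = 426.50 + 1 × 2368.00/3 ≈ 1216; y = 0.00 + 2 × 1332.00/3 ≈ 888.

(1216, 888)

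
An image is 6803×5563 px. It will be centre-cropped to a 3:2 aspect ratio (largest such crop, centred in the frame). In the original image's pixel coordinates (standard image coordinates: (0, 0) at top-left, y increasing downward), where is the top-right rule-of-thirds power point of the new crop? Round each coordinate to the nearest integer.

6803/5563 < 3/2, so the 3:2 crop keeps the full width 6803 and trims height to 6803 × 2/3 = 4535.33 px.
Top offset = (5563 − 4535.33)/2 = 513.83 px; left offset = 0.
Top-right is two-thirds across and one-third down within the crop:
x = 0.00 + 2 × 6803.00/3 ≈ 4535; y = 513.83 + 1 × 4535.33/3 ≈ 2026.

(4535, 2026)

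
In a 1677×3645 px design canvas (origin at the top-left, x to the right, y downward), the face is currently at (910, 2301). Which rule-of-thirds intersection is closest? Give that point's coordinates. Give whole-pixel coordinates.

x = 1118 px, y = 2430 px

Third lines: x ∈ {559, 1118}, y ∈ {1215, 2430}.
910 is closer to x = 1118; 2301 is closer to y = 2430.
So the nearest intersection is the lower-right power point.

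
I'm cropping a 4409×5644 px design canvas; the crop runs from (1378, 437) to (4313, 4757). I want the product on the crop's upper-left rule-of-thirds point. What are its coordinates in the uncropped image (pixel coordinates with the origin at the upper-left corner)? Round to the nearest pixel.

x = 2356 px, y = 1877 px

Crop width = 4313 − 1378 = 2935 px; one third is 978.33 px.
Crop height = 4757 − 437 = 4320 px; one third is 1440.00 px.
The upper-left point is one-third across and one-third down within the crop:
x = 1378 + 1 × 978.33 ≈ 2356; y = 437 + 1 × 1440.00 ≈ 1877.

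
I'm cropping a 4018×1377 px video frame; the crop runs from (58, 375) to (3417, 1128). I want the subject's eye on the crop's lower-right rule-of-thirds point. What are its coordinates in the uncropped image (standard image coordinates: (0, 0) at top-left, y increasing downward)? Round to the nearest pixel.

(2297, 877)

Crop width = 3417 − 58 = 3359 px; one third is 1119.67 px.
Crop height = 1128 − 375 = 753 px; one third is 251.00 px.
The lower-right point is two-thirds across and two-thirds down within the crop:
x = 58 + 2 × 1119.67 ≈ 2297; y = 375 + 2 × 251.00 ≈ 877.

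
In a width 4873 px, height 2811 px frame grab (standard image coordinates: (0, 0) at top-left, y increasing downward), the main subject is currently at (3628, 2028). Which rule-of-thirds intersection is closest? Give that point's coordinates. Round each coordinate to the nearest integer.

x = 3249 px, y = 1874 px

Third lines: x ∈ {1624, 3249}, y ∈ {937, 1874}.
3628 is closer to x = 3249; 2028 is closer to y = 1874.
So the nearest intersection is the lower-right power point.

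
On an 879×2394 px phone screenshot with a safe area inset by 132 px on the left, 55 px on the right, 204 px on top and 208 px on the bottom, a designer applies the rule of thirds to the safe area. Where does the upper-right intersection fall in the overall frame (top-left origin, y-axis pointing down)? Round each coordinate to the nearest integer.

(593, 865)

Content width = 879 − 132 − 55 = 692 px; content height = 2394 − 204 − 208 = 1982 px.
Upper-right is two-thirds across and one-third down within the safe area.
x = 132 + 2 × 692/3 = 132 + 461.33 ≈ 593
y = 204 + 1 × 1982/3 = 204 + 660.67 ≈ 865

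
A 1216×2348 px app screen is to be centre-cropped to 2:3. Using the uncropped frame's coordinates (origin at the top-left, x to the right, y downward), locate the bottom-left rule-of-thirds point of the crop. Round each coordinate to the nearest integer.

(405, 1478)

1216/2348 < 2/3, so the 2:3 crop keeps the full width 1216 and trims height to 1216 × 3/2 = 1824.00 px.
Top offset = (2348 − 1824.00)/2 = 262.00 px; left offset = 0.
Bottom-left is one-third across and two-thirds down within the crop:
x = 0.00 + 1 × 1216.00/3 ≈ 405; y = 262.00 + 2 × 1824.00/3 ≈ 1478.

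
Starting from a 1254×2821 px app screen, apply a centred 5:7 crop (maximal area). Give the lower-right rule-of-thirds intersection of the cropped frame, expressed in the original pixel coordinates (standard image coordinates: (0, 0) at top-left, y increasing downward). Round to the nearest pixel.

x = 836 px, y = 1703 px

1254/2821 < 5/7, so the 5:7 crop keeps the full width 1254 and trims height to 1254 × 7/5 = 1755.60 px.
Top offset = (2821 − 1755.60)/2 = 532.70 px; left offset = 0.
Lower-right is two-thirds across and two-thirds down within the crop:
x = 0.00 + 2 × 1254.00/3 ≈ 836; y = 532.70 + 2 × 1755.60/3 ≈ 1703.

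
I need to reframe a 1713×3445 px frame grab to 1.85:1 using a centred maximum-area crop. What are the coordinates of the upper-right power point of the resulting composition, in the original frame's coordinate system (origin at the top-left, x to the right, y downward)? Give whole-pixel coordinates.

1713/3445 < 1.85/1, so the 1.85:1 crop keeps the full width 1713 and trims height to 1713 × 1/1.85 = 925.95 px.
Top offset = (3445 − 925.95)/2 = 1259.53 px; left offset = 0.
Upper-right is two-thirds across and one-third down within the crop:
x = 0.00 + 2 × 1713.00/3 ≈ 1142; y = 1259.53 + 1 × 925.95/3 ≈ 1568.

x = 1142 px, y = 1568 px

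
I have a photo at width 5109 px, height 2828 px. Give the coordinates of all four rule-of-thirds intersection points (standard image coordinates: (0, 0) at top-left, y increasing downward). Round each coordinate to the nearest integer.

One third of 5109 is 1703; one third of 2828 is 942.67.
Vertical third lines at x = 1703 and x = 3406; horizontal third lines at y = 943 and y = 1885.

(1703, 943), (3406, 943), (1703, 1885), (3406, 1885)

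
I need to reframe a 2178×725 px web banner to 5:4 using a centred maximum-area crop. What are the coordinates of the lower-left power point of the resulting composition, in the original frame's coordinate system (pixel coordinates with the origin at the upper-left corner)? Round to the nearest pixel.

(938, 483)

2178/725 > 5/4, so the 5:4 crop keeps the full height 725 and trims width to 725 × 5/4 = 906.25 px.
Left offset = (2178 − 906.25)/2 = 635.88 px; top offset = 0.
Lower-left is one-third across and two-thirds down within the crop:
x = 635.88 + 1 × 906.25/3 ≈ 938; y = 0.00 + 2 × 725.00/3 ≈ 483.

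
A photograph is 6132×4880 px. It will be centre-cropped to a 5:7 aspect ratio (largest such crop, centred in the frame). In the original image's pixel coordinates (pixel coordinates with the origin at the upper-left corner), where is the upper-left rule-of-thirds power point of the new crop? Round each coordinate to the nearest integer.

x = 2485 px, y = 1627 px

6132/4880 > 5/7, so the 5:7 crop keeps the full height 4880 and trims width to 4880 × 5/7 = 3485.71 px.
Left offset = (6132 − 3485.71)/2 = 1323.14 px; top offset = 0.
Upper-left is one-third across and one-third down within the crop:
x = 1323.14 + 1 × 3485.71/3 ≈ 2485; y = 0.00 + 1 × 4880.00/3 ≈ 1627.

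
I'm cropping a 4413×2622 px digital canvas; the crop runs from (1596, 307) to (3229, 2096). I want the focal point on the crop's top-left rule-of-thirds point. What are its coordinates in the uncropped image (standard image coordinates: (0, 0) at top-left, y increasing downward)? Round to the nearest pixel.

x = 2140 px, y = 903 px

Crop width = 3229 − 1596 = 1633 px; one third is 544.33 px.
Crop height = 2096 − 307 = 1789 px; one third is 596.33 px.
The top-left point is one-third across and one-third down within the crop:
x = 1596 + 1 × 544.33 ≈ 2140; y = 307 + 1 × 596.33 ≈ 903.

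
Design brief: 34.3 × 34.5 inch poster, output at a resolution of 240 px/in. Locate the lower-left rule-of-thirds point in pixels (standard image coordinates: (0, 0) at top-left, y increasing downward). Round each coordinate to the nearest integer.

In pixels the canvas is 34.3 × 240 = 8232 wide and 34.5 × 240 = 8280 tall.
The lower-left point is one-third across and two-thirds down:
x = 1 × 8232/3 ≈ 2744; y = 2 × 8280/3 ≈ 5520.

(2744, 5520)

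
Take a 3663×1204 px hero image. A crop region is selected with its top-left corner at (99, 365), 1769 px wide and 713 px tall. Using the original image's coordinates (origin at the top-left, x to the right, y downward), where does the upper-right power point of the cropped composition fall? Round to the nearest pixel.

One third of the crop width 1769 is 589.67 px.
One third of the crop height 713 is 237.67 px.
The upper-right point is two-thirds across and one-third down within the crop:
x = 99 + 2 × 589.67 ≈ 1278; y = 365 + 1 × 237.67 ≈ 603.

x = 1278 px, y = 603 px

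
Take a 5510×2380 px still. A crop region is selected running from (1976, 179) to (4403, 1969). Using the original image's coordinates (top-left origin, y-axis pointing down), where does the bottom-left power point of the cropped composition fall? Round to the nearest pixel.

x = 2785 px, y = 1372 px

Crop width = 4403 − 1976 = 2427 px; one third is 809.00 px.
Crop height = 1969 − 179 = 1790 px; one third is 596.67 px.
The bottom-left point is one-third across and two-thirds down within the crop:
x = 1976 + 1 × 809.00 ≈ 2785; y = 179 + 2 × 596.67 ≈ 1372.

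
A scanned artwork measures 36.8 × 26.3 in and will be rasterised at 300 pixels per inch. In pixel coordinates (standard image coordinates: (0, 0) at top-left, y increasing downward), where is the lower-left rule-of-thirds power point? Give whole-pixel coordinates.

(3680, 5260)

In pixels the canvas is 36.8 × 300 = 11040 wide and 26.3 × 300 = 7890 tall.
The lower-left point is one-third across and two-thirds down:
x = 1 × 11040/3 ≈ 3680; y = 2 × 7890/3 ≈ 5260.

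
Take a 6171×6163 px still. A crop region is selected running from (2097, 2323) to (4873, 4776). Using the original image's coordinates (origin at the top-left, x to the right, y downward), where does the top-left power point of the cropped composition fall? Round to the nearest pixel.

Crop width = 4873 − 2097 = 2776 px; one third is 925.33 px.
Crop height = 4776 − 2323 = 2453 px; one third is 817.67 px.
The top-left point is one-third across and one-third down within the crop:
x = 2097 + 1 × 925.33 ≈ 3022; y = 2323 + 1 × 817.67 ≈ 3141.

x = 3022 px, y = 3141 px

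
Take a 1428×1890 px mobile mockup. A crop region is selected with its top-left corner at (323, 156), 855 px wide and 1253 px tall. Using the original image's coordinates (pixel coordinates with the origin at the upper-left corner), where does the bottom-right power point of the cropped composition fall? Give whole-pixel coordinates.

One third of the crop width 855 is 285.00 px.
One third of the crop height 1253 is 417.67 px.
The bottom-right point is two-thirds across and two-thirds down within the crop:
x = 323 + 2 × 285.00 ≈ 893; y = 156 + 2 × 417.67 ≈ 991.

x = 893 px, y = 991 px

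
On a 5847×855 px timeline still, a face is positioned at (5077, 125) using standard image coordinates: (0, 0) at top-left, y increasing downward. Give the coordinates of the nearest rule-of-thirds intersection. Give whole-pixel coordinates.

(3898, 285)

Third lines: x ∈ {1949, 3898}, y ∈ {285, 570}.
5077 is closer to x = 3898; 125 is closer to y = 285.
So the nearest intersection is the upper-right power point.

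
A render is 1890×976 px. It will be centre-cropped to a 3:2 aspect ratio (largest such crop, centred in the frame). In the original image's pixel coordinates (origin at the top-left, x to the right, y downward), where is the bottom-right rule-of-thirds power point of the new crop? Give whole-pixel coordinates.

1890/976 > 3/2, so the 3:2 crop keeps the full height 976 and trims width to 976 × 3/2 = 1464.00 px.
Left offset = (1890 − 1464.00)/2 = 213.00 px; top offset = 0.
Bottom-right is two-thirds across and two-thirds down within the crop:
x = 213.00 + 2 × 1464.00/3 ≈ 1189; y = 0.00 + 2 × 976.00/3 ≈ 651.

(1189, 651)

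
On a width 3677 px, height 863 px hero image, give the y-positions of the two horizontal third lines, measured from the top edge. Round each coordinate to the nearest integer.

863 / 3 = 287.67, so the horizontal lines sit at one and two thirds of 863.

288 px and 575 px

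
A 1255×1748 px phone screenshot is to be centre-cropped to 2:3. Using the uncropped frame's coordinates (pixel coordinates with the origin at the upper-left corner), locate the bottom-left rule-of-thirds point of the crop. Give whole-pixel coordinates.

x = 433 px, y = 1165 px

1255/1748 > 2/3, so the 2:3 crop keeps the full height 1748 and trims width to 1748 × 2/3 = 1165.33 px.
Left offset = (1255 − 1165.33)/2 = 44.83 px; top offset = 0.
Bottom-left is one-third across and two-thirds down within the crop:
x = 44.83 + 1 × 1165.33/3 ≈ 433; y = 0.00 + 2 × 1748.00/3 ≈ 1165.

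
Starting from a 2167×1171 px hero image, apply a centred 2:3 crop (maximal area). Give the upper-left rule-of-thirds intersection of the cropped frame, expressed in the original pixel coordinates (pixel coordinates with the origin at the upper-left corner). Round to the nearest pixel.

(953, 390)

2167/1171 > 2/3, so the 2:3 crop keeps the full height 1171 and trims width to 1171 × 2/3 = 780.67 px.
Left offset = (2167 − 780.67)/2 = 693.17 px; top offset = 0.
Upper-left is one-third across and one-third down within the crop:
x = 693.17 + 1 × 780.67/3 ≈ 953; y = 0.00 + 1 × 1171.00/3 ≈ 390.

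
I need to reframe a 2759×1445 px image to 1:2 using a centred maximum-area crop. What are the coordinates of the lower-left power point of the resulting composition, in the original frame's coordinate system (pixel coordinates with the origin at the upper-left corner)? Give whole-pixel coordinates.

(1259, 963)

2759/1445 > 1/2, so the 1:2 crop keeps the full height 1445 and trims width to 1445 × 1/2 = 722.50 px.
Left offset = (2759 − 722.50)/2 = 1018.25 px; top offset = 0.
Lower-left is one-third across and two-thirds down within the crop:
x = 1018.25 + 1 × 722.50/3 ≈ 1259; y = 0.00 + 2 × 1445.00/3 ≈ 963.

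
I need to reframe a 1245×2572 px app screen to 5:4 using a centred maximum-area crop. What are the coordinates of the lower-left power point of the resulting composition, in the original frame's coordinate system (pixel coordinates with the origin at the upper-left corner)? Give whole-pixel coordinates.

(415, 1452)

1245/2572 < 5/4, so the 5:4 crop keeps the full width 1245 and trims height to 1245 × 4/5 = 996.00 px.
Top offset = (2572 − 996.00)/2 = 788.00 px; left offset = 0.
Lower-left is one-third across and two-thirds down within the crop:
x = 0.00 + 1 × 1245.00/3 ≈ 415; y = 788.00 + 2 × 996.00/3 ≈ 1452.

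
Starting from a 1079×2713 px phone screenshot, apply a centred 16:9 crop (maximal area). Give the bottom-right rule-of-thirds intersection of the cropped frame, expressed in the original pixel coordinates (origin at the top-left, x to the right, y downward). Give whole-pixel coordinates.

(719, 1458)

1079/2713 < 16/9, so the 16:9 crop keeps the full width 1079 and trims height to 1079 × 9/16 = 606.94 px.
Top offset = (2713 − 606.94)/2 = 1053.03 px; left offset = 0.
Bottom-right is two-thirds across and two-thirds down within the crop:
x = 0.00 + 2 × 1079.00/3 ≈ 719; y = 1053.03 + 2 × 606.94/3 ≈ 1458.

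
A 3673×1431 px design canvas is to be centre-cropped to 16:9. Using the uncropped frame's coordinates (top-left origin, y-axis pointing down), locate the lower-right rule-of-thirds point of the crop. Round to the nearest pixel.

3673/1431 > 16/9, so the 16:9 crop keeps the full height 1431 and trims width to 1431 × 16/9 = 2544.00 px.
Left offset = (3673 − 2544.00)/2 = 564.50 px; top offset = 0.
Lower-right is two-thirds across and two-thirds down within the crop:
x = 564.50 + 2 × 2544.00/3 ≈ 2261; y = 0.00 + 2 × 1431.00/3 ≈ 954.

(2261, 954)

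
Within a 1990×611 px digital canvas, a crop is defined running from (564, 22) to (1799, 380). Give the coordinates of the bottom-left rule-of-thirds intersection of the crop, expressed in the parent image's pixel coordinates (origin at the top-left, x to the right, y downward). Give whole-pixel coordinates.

Crop width = 1799 − 564 = 1235 px; one third is 411.67 px.
Crop height = 380 − 22 = 358 px; one third is 119.33 px.
The bottom-left point is one-third across and two-thirds down within the crop:
x = 564 + 1 × 411.67 ≈ 976; y = 22 + 2 × 119.33 ≈ 261.

x = 976 px, y = 261 px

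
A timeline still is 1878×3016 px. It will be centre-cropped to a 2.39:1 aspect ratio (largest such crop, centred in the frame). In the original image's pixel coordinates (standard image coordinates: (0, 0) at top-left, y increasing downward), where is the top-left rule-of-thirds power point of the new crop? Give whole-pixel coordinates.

1878/3016 < 2.39/1, so the 2.39:1 crop keeps the full width 1878 and trims height to 1878 × 1/2.39 = 785.77 px.
Top offset = (3016 − 785.77)/2 = 1115.11 px; left offset = 0.
Top-left is one-third across and one-third down within the crop:
x = 0.00 + 1 × 1878.00/3 ≈ 626; y = 1115.11 + 1 × 785.77/3 ≈ 1377.

x = 626 px, y = 1377 px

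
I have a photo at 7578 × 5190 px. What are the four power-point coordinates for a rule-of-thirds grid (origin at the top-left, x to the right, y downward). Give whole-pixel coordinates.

One third of 7578 is 2526; one third of 5190 is 1730.
Vertical third lines at x = 2526 and x = 5052; horizontal third lines at y = 1730 and y = 3460.

(2526, 1730), (5052, 1730), (2526, 3460), (5052, 3460)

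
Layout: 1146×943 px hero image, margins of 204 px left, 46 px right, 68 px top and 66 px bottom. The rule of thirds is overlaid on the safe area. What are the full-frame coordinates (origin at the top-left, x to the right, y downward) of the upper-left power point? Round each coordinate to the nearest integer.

Content width = 1146 − 204 − 46 = 896 px; content height = 943 − 68 − 66 = 809 px.
Upper-left is one-third across and one-third down within the safe area.
x = 204 + 1 × 896/3 = 204 + 298.67 ≈ 503
y = 68 + 1 × 809/3 = 68 + 269.67 ≈ 338

x = 503 px, y = 338 px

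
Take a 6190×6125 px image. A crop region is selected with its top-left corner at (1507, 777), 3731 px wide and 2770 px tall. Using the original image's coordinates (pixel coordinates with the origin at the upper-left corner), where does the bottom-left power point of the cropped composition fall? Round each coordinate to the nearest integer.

One third of the crop width 3731 is 1243.67 px.
One third of the crop height 2770 is 923.33 px.
The bottom-left point is one-third across and two-thirds down within the crop:
x = 1507 + 1 × 1243.67 ≈ 2751; y = 777 + 2 × 923.33 ≈ 2624.

(2751, 2624)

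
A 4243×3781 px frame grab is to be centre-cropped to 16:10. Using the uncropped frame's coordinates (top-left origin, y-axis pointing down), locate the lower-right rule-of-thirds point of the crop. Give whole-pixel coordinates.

4243/3781 < 16/10, so the 16:10 crop keeps the full width 4243 and trims height to 4243 × 10/16 = 2651.88 px.
Top offset = (3781 − 2651.88)/2 = 564.56 px; left offset = 0.
Lower-right is two-thirds across and two-thirds down within the crop:
x = 0.00 + 2 × 4243.00/3 ≈ 2829; y = 564.56 + 2 × 2651.88/3 ≈ 2332.

(2829, 2332)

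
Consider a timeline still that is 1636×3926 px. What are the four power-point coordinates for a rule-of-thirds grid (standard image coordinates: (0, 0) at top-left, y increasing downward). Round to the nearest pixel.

One third of 1636 is 545.33; one third of 3926 is 1308.67.
Vertical third lines at x = 545 and x = 1091; horizontal third lines at y = 1309 and y = 2617.

(545, 1309), (1091, 1309), (545, 2617), (1091, 2617)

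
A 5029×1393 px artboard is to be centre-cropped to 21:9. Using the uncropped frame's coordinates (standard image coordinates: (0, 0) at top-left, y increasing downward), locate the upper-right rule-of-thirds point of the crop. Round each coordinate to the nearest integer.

5029/1393 > 21/9, so the 21:9 crop keeps the full height 1393 and trims width to 1393 × 21/9 = 3250.33 px.
Left offset = (5029 − 3250.33)/2 = 889.33 px; top offset = 0.
Upper-right is two-thirds across and one-third down within the crop:
x = 889.33 + 2 × 3250.33/3 ≈ 3056; y = 0.00 + 1 × 1393.00/3 ≈ 464.

(3056, 464)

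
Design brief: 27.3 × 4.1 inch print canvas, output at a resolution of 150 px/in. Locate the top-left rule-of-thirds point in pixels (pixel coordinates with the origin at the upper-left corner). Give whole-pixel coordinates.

x = 1365 px, y = 205 px

In pixels the canvas is 27.3 × 150 = 4095 wide and 4.1 × 150 = 615 tall.
The top-left point is one-third across and one-third down:
x = 1 × 4095/3 ≈ 1365; y = 1 × 615/3 ≈ 205.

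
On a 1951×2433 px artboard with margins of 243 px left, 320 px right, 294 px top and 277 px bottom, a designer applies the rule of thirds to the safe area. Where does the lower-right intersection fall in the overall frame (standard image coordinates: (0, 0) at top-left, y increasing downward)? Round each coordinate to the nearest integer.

Content width = 1951 − 243 − 320 = 1388 px; content height = 2433 − 294 − 277 = 1862 px.
Lower-right is two-thirds across and two-thirds down within the safe area.
x = 243 + 2 × 1388/3 = 243 + 925.33 ≈ 1168
y = 294 + 2 × 1862/3 = 294 + 1241.33 ≈ 1535

(1168, 1535)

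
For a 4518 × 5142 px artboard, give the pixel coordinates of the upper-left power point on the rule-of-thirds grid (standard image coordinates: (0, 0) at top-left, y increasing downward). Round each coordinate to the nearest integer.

The upper-left point sits one-third of the way across and one-third of the way down.
x = 1 × 4518/3 ≈ 1506; y = 1 × 5142/3 ≈ 1714.

(1506, 1714)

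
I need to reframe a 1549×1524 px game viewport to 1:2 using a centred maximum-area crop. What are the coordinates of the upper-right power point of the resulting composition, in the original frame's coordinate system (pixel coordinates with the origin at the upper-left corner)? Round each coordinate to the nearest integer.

(902, 508)

1549/1524 > 1/2, so the 1:2 crop keeps the full height 1524 and trims width to 1524 × 1/2 = 762.00 px.
Left offset = (1549 − 762.00)/2 = 393.50 px; top offset = 0.
Upper-right is two-thirds across and one-third down within the crop:
x = 393.50 + 2 × 762.00/3 ≈ 902; y = 0.00 + 1 × 1524.00/3 ≈ 508.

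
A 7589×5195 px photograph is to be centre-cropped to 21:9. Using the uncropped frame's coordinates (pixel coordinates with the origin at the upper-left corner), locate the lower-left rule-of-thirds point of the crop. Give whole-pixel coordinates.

7589/5195 < 21/9, so the 21:9 crop keeps the full width 7589 and trims height to 7589 × 9/21 = 3252.43 px.
Top offset = (5195 − 3252.43)/2 = 971.29 px; left offset = 0.
Lower-left is one-third across and two-thirds down within the crop:
x = 0.00 + 1 × 7589.00/3 ≈ 2530; y = 971.29 + 2 × 3252.43/3 ≈ 3140.

x = 2530 px, y = 3140 px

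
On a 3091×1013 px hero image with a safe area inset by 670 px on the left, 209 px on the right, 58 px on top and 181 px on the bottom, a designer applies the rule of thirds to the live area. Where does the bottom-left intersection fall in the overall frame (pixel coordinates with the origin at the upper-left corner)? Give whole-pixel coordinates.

Content width = 3091 − 670 − 209 = 2212 px; content height = 1013 − 58 − 181 = 774 px.
Bottom-left is one-third across and two-thirds down within the live area.
x = 670 + 1 × 2212/3 = 670 + 737.33 ≈ 1407
y = 58 + 2 × 774/3 = 58 + 516.00 ≈ 574

x = 1407 px, y = 574 px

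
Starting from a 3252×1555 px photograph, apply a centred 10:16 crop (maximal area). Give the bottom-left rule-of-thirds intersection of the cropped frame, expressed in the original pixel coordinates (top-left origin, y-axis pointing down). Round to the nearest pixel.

3252/1555 > 10/16, so the 10:16 crop keeps the full height 1555 and trims width to 1555 × 10/16 = 971.88 px.
Left offset = (3252 − 971.88)/2 = 1140.06 px; top offset = 0.
Bottom-left is one-third across and two-thirds down within the crop:
x = 1140.06 + 1 × 971.88/3 ≈ 1464; y = 0.00 + 2 × 1555.00/3 ≈ 1037.

(1464, 1037)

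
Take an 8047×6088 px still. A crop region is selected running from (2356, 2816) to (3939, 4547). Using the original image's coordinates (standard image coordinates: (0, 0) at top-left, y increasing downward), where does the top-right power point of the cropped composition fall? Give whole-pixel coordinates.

x = 3411 px, y = 3393 px

Crop width = 3939 − 2356 = 1583 px; one third is 527.67 px.
Crop height = 4547 − 2816 = 1731 px; one third is 577.00 px.
The top-right point is two-thirds across and one-third down within the crop:
x = 2356 + 2 × 527.67 ≈ 3411; y = 2816 + 1 × 577.00 ≈ 3393.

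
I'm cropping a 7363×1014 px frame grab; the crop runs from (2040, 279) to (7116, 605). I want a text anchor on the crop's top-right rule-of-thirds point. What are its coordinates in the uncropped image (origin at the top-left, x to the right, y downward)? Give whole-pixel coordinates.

Crop width = 7116 − 2040 = 5076 px; one third is 1692.00 px.
Crop height = 605 − 279 = 326 px; one third is 108.67 px.
The top-right point is two-thirds across and one-third down within the crop:
x = 2040 + 2 × 1692.00 ≈ 5424; y = 279 + 1 × 108.67 ≈ 388.

x = 5424 px, y = 388 px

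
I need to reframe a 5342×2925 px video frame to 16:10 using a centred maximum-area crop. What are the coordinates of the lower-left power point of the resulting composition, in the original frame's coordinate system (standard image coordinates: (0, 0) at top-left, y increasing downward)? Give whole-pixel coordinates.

5342/2925 > 16/10, so the 16:10 crop keeps the full height 2925 and trims width to 2925 × 16/10 = 4680.00 px.
Left offset = (5342 − 4680.00)/2 = 331.00 px; top offset = 0.
Lower-left is one-third across and two-thirds down within the crop:
x = 331.00 + 1 × 4680.00/3 ≈ 1891; y = 0.00 + 2 × 2925.00/3 ≈ 1950.

(1891, 1950)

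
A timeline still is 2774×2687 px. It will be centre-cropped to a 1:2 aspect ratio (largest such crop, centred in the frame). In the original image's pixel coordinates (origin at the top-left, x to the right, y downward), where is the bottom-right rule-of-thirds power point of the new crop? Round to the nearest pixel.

x = 1611 px, y = 1791 px

2774/2687 > 1/2, so the 1:2 crop keeps the full height 2687 and trims width to 2687 × 1/2 = 1343.50 px.
Left offset = (2774 − 1343.50)/2 = 715.25 px; top offset = 0.
Bottom-right is two-thirds across and two-thirds down within the crop:
x = 715.25 + 2 × 1343.50/3 ≈ 1611; y = 0.00 + 2 × 2687.00/3 ≈ 1791.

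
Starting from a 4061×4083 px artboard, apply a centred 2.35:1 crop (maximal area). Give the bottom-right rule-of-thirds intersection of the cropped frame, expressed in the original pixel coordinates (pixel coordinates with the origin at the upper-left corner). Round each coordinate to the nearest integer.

(2707, 2330)

4061/4083 < 2.35/1, so the 2.35:1 crop keeps the full width 4061 and trims height to 4061 × 1/2.35 = 1728.09 px.
Top offset = (4083 − 1728.09)/2 = 1177.46 px; left offset = 0.
Bottom-right is two-thirds across and two-thirds down within the crop:
x = 0.00 + 2 × 4061.00/3 ≈ 2707; y = 1177.46 + 2 × 1728.09/3 ≈ 2330.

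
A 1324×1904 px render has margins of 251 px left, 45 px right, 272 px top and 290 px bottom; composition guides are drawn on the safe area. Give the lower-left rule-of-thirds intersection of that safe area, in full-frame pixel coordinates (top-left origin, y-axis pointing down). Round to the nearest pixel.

Content width = 1324 − 251 − 45 = 1028 px; content height = 1904 − 272 − 290 = 1342 px.
Lower-left is one-third across and two-thirds down within the safe area.
x = 251 + 1 × 1028/3 = 251 + 342.67 ≈ 594
y = 272 + 2 × 1342/3 = 272 + 894.67 ≈ 1167

(594, 1167)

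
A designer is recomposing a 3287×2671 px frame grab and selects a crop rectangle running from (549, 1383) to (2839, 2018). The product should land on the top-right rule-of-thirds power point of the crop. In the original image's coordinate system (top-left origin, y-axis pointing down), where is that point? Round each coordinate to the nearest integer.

x = 2076 px, y = 1595 px

Crop width = 2839 − 549 = 2290 px; one third is 763.33 px.
Crop height = 2018 − 1383 = 635 px; one third is 211.67 px.
The top-right point is two-thirds across and one-third down within the crop:
x = 549 + 2 × 763.33 ≈ 2076; y = 1383 + 1 × 211.67 ≈ 1595.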